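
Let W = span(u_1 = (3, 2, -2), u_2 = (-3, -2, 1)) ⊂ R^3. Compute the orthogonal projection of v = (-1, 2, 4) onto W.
proj_W(v) = (3/13, 2/13, 4)

Set up U = [u_1 | ... | u_2] ∈ R^(3×2). The projector onto W = col(U) is P = U (U^T U)^(-1) U^T.
Compute U^T U =
  [17, -15]
  [-15, 14],
and U^T v = (-7, 3).
Solve U^T U · c = U^T v for the coefficients: c = (-53/13, -54/13). The projection is proj_W(v) = U c.
Check: (v - proj_W(v)) · u_1 = 0  (should be 0).
Check: (v - proj_W(v)) · u_2 = 0  (should be 0).
Result: proj_W(v) = (3/13, 2/13, 4).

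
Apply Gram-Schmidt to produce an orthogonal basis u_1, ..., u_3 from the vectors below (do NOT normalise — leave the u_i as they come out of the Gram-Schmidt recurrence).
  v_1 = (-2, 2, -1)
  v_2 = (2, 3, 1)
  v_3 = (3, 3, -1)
Orthogonal basis:
  u_1 = (-2, 2, -1)
  u_2 = (20/9, 25/9, 10/9)
  u_3 = (1, 0, -2)

Apply the Gram-Schmidt recurrence
  u_1 = v_1
  u_i = v_i − Σ_{j<i} ((v_i · u_j) / (u_j · u_j)) · u_j.

Step by step this gives:
  u_1 = (-2, 2, -1)
  u_2 = (20/9, 25/9, 10/9)
  u_3 = (1, 0, -2)

Orthogonality check:
  u_2 · u_1 = 0 (should be 0)
  u_3 · u_1 = 0 (should be 0)
  u_3 · u_2 = 0 (should be 0)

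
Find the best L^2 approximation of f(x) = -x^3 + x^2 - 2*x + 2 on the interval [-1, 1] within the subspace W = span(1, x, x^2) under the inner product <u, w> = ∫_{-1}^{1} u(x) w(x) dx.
g(x) = x^2 - 13*x/5 + 2

The best approximation g ∈ W is the orthogonal projection of f onto W. Writing g = a_0 + a_1 x + a_2 x^2, the coefficients solve the normal equations G · a = b where
  G_{ij} = <φ_i, φ_j> and b_i = <f, φ_i>, with φ_0 = 1, φ_1 = x, φ_2 = x^2.
G =
  [2, 0, 2/3]
  [0, 2/3, 0]
  [2/3, 0, 2/5],
b = (14/3, -26/15, 26/15).
Solving gives a_0 = 2, a_1 = -13/5, a_2 = 1, so
  g(x) = x^2 - 13*x/5 + 2.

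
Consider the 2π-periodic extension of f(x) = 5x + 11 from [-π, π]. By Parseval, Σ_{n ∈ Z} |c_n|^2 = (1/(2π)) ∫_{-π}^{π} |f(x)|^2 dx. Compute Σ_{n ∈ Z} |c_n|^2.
Σ |c_n|^2 = 25π^2/3 + 121

Expand and integrate term by term over [-π, π]:
  ∫ (5x)^2 dx = 25·(2π^3/3); ∫ 2·5·(11)·x dx = 0 (odd integrand); ∫ 11^2 dx = 121·2π.
So (1/(2π)) ∫_{-π}^{π} (5x + 11)^2 dx = 25π^2/3 + 121 = 25π^2/3 + 121.
Parseval ⇒ Σ |c_n|^2 = 25π^2/3 + 121.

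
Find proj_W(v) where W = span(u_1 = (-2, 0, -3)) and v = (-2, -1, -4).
proj_W(v) = (-32/13, 0, -48/13)

Set up U = [u_1 | ... | u_1] ∈ R^(3×1). The projector onto W = col(U) is P = U (U^T U)^(-1) U^T.
Compute U^T U =
  [13],
and U^T v = (16).
Solve U^T U · c = U^T v for the coefficients: c = (16/13). The projection is proj_W(v) = U c.
Check: (v - proj_W(v)) · u_1 = 0  (should be 0).
Result: proj_W(v) = (-32/13, 0, -48/13).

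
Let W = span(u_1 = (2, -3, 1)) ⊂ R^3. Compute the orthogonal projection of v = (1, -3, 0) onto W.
proj_W(v) = (11/7, -33/14, 11/14)

Set up U = [u_1 | ... | u_1] ∈ R^(3×1). The projector onto W = col(U) is P = U (U^T U)^(-1) U^T.
Compute U^T U =
  [14],
and U^T v = (11).
Solve U^T U · c = U^T v for the coefficients: c = (11/14). The projection is proj_W(v) = U c.
Check: (v - proj_W(v)) · u_1 = 0  (should be 0).
Result: proj_W(v) = (11/7, -33/14, 11/14).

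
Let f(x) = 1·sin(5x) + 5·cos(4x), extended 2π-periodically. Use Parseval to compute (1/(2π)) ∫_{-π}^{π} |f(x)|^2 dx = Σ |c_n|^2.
Σ |c_n|^2 = 13

Expand |f|^2 and use orthogonality of {sin(nx), cos(mx)} on [-π, π]:
  ∫_{-π}^{π} sin(nx)^2 dx = π, ∫ cos(mx)^2 dx = π, and cross terms integrate to 0.
So ∫_{-π}^{π} f(x)^2 dx = 1^2 · π + 5^2 · π = (1 + 25)π.
Divide by 2π: (1 + 25)/2 = 13.
By Parseval, this equals Σ |c_n|^2.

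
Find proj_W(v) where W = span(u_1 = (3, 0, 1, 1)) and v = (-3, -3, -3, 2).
proj_W(v) = (-30/11, 0, -10/11, -10/11)

Set up U = [u_1 | ... | u_1] ∈ R^(4×1). The projector onto W = col(U) is P = U (U^T U)^(-1) U^T.
Compute U^T U =
  [11],
and U^T v = (-10).
Solve U^T U · c = U^T v for the coefficients: c = (-10/11). The projection is proj_W(v) = U c.
Check: (v - proj_W(v)) · u_1 = 0  (should be 0).
Result: proj_W(v) = (-30/11, 0, -10/11, -10/11).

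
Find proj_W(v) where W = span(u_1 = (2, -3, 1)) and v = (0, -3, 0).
proj_W(v) = (9/7, -27/14, 9/14)

Set up U = [u_1 | ... | u_1] ∈ R^(3×1). The projector onto W = col(U) is P = U (U^T U)^(-1) U^T.
Compute U^T U =
  [14],
and U^T v = (9).
Solve U^T U · c = U^T v for the coefficients: c = (9/14). The projection is proj_W(v) = U c.
Check: (v - proj_W(v)) · u_1 = 0  (should be 0).
Result: proj_W(v) = (9/7, -27/14, 9/14).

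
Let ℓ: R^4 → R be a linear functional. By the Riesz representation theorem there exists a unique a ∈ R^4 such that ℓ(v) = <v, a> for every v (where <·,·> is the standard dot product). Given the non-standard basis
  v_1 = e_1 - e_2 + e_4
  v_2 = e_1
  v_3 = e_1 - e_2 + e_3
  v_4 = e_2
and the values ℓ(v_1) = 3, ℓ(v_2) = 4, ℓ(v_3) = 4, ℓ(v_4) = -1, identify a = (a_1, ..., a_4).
a = (4, -1, -1, -2)

Write a = (a_1, ..., a_4) in the standard basis. For each basis vector v_i, ℓ(v_i) = <v_i, a> is a linear equation in the a_j's. Collect the n equations into a matrix system V a = ℓ, where row i of V is v_i (expressed in the standard basis). Since V is invertible (lower-triangular with 1s on the diagonal, up to permutation), solve by back-substitution:
  V =
[[1, -1, 0, 1],
 [1, 0, 0, 0],
 [1, -1, 1, 0],
 [0, 1, 0, 0]]
  V a = (3, 4, 4, -1)
Solving gives a = (4, -1, -1, -2).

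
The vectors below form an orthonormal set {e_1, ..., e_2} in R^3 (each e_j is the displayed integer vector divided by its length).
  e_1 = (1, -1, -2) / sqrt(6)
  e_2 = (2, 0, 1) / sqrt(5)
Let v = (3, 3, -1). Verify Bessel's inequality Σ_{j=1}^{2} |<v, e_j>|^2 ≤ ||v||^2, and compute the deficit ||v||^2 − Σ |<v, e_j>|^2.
Σ |<v, e_j>|^2 = 17/3; ||v||^2 = 19; deficit = 40/3

Write each e_j = u_j / sqrt(<u_j, u_j>) where u_j is the displayed integer vector. Then <v, e_j> = <v, u_j> / sqrt(<u_j, u_j>), so |<v, e_j>|^2 = <v, u_j>^2 / <u_j, u_j>.
Coefficients: <v, e_1> = 2/sqrt(6), <v, e_2> = 5/sqrt(5).
Square and sum: Σ |<v, e_j>|^2 = 17/3.
Compute ||v||^2 = v·v = 19.
Deficit = 19 − 17/3 = 40/3 ≥ 0, confirming Bessel's inequality. (The deficit equals ||v − Σ <v,e_j> e_j||^2, the squared distance from v to span{e_j}.)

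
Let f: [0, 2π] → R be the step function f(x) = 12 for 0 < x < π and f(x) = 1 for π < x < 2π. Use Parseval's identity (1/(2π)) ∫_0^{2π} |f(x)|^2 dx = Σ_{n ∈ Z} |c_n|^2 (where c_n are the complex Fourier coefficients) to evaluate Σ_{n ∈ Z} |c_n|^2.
Σ |c_n|^2 = 145/2

Parseval equates the L^2 energy of f (normalised by 1/(2π)) with the ℓ^2 sum of its Fourier coefficients: (1/(2π)) ∫_0^{2π} |f|^2 = Σ |c_n|^2.
Compute the left side: (1/(2π)) [∫_0^π 12^2 dx + ∫_π^{2π} 1^2 dx] = (1/(2π)) · (144π + 1π) = (144 + 1)/2 = 145/2.
So Σ_{n ∈ Z} |c_n|^2 = 145/2.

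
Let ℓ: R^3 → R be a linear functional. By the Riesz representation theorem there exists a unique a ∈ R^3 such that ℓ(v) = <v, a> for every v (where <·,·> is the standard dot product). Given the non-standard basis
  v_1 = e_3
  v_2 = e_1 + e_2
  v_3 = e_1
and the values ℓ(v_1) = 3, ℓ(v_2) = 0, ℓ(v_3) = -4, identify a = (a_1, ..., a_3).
a = (-4, 4, 3)

Write a = (a_1, ..., a_3) in the standard basis. For each basis vector v_i, ℓ(v_i) = <v_i, a> is a linear equation in the a_j's. Collect the n equations into a matrix system V a = ℓ, where row i of V is v_i (expressed in the standard basis). Since V is invertible (lower-triangular with 1s on the diagonal, up to permutation), solve by back-substitution:
  V =
[[0, 0, 1],
 [1, 1, 0],
 [1, 0, 0]]
  V a = (3, 0, -4)
Solving gives a = (-4, 4, 3).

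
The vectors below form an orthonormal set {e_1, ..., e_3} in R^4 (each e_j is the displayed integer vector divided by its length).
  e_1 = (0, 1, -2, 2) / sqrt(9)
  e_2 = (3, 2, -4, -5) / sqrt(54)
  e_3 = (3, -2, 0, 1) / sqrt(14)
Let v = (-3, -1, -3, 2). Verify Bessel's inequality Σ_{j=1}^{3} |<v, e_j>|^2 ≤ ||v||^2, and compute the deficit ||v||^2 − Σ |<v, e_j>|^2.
Σ |<v, e_j>|^2 = 86/7; ||v||^2 = 23; deficit = 75/7

Write each e_j = u_j / sqrt(<u_j, u_j>) where u_j is the displayed integer vector. Then <v, e_j> = <v, u_j> / sqrt(<u_j, u_j>), so |<v, e_j>|^2 = <v, u_j>^2 / <u_j, u_j>.
Coefficients: <v, e_1> = 9/sqrt(9), <v, e_2> = -9/sqrt(54), <v, e_3> = -5/sqrt(14).
Square and sum: Σ |<v, e_j>|^2 = 86/7.
Compute ||v||^2 = v·v = 23.
Deficit = 23 − 86/7 = 75/7 ≥ 0, confirming Bessel's inequality. (The deficit equals ||v − Σ <v,e_j> e_j||^2, the squared distance from v to span{e_j}.)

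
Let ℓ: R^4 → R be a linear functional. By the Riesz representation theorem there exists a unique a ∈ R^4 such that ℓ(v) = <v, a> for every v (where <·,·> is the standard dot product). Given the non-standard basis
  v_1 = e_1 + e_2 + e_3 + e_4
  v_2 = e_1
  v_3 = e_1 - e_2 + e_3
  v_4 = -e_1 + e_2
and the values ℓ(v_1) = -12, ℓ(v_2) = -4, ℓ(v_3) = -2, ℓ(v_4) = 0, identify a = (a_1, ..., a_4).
a = (-4, -4, -2, -2)

Write a = (a_1, ..., a_4) in the standard basis. For each basis vector v_i, ℓ(v_i) = <v_i, a> is a linear equation in the a_j's. Collect the n equations into a matrix system V a = ℓ, where row i of V is v_i (expressed in the standard basis). Since V is invertible (lower-triangular with 1s on the diagonal, up to permutation), solve by back-substitution:
  V =
[[1, 1, 1, 1],
 [1, 0, 0, 0],
 [1, -1, 1, 0],
 [-1, 1, 0, 0]]
  V a = (-12, -4, -2, 0)
Solving gives a = (-4, -4, -2, -2).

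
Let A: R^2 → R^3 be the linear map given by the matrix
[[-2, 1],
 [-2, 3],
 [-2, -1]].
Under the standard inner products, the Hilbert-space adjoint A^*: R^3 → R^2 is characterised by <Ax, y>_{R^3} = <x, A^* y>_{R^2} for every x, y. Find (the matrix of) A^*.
A^* = A^T =
[[-2, -2, -2],
 [1, 3, -1]]

For real matrices with standard dot products, the defining identity <Ax, y> = <x, A^* y> gives (Ax)^T y = x^T (A^*) y, i.e. x^T A^T y = x^T (A^*) y. Since this holds for all x, y, we must have A^* = A^T. Therefore
A^* =
[[-2, -2, -2],
 [1, 3, -1]].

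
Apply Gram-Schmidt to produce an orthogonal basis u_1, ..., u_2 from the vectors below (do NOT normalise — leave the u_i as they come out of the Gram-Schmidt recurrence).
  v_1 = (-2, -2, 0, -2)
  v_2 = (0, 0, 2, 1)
Orthogonal basis:
  u_1 = (-2, -2, 0, -2)
  u_2 = (-1/3, -1/3, 2, 2/3)

Apply the Gram-Schmidt recurrence
  u_1 = v_1
  u_i = v_i − Σ_{j<i} ((v_i · u_j) / (u_j · u_j)) · u_j.

Step by step this gives:
  u_1 = (-2, -2, 0, -2)
  u_2 = (-1/3, -1/3, 2, 2/3)

Orthogonality check:
  u_2 · u_1 = 0 (should be 0)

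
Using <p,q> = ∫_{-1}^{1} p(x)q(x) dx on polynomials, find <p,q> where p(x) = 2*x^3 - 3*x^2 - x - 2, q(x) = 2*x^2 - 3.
<p,q> = 194/15

Expand the product: p(x)·q(x) = 4*x^5 - 6*x^4 - 8*x^3 + 5*x^2 + 3*x + 6.
∫_{-1}^{1} of each monomial x^k gives [2/(k+1) if k even, 0 if k odd]. Integrating term-by-term (or equivalently evaluating the antiderivative F(x) = 2*x^6/3 - 6*x^5/5 - 2*x^4 + 5*x^3/3 + 3*x^2/2 + 6*x at the endpoints):
  F(1) − F(−1) = 199/30 − (-63/10) = 194/15.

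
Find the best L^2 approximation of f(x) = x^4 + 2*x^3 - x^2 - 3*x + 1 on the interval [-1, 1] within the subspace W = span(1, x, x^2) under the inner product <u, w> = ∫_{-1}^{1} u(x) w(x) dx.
g(x) = -x^2/7 - 9*x/5 + 32/35

The best approximation g ∈ W is the orthogonal projection of f onto W. Writing g = a_0 + a_1 x + a_2 x^2, the coefficients solve the normal equations G · a = b where
  G_{ij} = <φ_i, φ_j> and b_i = <f, φ_i>, with φ_0 = 1, φ_1 = x, φ_2 = x^2.
G =
  [2, 0, 2/3]
  [0, 2/3, 0]
  [2/3, 0, 2/5],
b = (26/15, -6/5, 58/105).
Solving gives a_0 = 32/35, a_1 = -9/5, a_2 = -1/7, so
  g(x) = -x^2/7 - 9*x/5 + 32/35.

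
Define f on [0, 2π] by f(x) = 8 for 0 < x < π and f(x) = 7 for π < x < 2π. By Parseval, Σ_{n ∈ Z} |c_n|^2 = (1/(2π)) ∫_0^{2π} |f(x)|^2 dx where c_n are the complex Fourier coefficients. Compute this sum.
Σ |c_n|^2 = 113/2

Parseval equates the L^2 energy of f (normalised by 1/(2π)) with the ℓ^2 sum of its Fourier coefficients: (1/(2π)) ∫_0^{2π} |f|^2 = Σ |c_n|^2.
Compute the left side: (1/(2π)) [∫_0^π 8^2 dx + ∫_π^{2π} 7^2 dx] = (1/(2π)) · (64π + 49π) = (64 + 49)/2 = 113/2.
So Σ_{n ∈ Z} |c_n|^2 = 113/2.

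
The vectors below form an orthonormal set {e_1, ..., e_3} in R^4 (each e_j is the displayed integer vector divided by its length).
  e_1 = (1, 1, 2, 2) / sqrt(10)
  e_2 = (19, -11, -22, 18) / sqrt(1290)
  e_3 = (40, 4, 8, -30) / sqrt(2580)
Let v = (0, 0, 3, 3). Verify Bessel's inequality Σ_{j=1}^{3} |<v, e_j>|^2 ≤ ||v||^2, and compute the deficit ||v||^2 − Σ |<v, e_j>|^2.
Σ |<v, e_j>|^2 = 81/5; ||v||^2 = 18; deficit = 9/5

Write each e_j = u_j / sqrt(<u_j, u_j>) where u_j is the displayed integer vector. Then <v, e_j> = <v, u_j> / sqrt(<u_j, u_j>), so |<v, e_j>|^2 = <v, u_j>^2 / <u_j, u_j>.
Coefficients: <v, e_1> = 12/sqrt(10), <v, e_2> = -12/sqrt(1290), <v, e_3> = -66/sqrt(2580).
Square and sum: Σ |<v, e_j>|^2 = 81/5.
Compute ||v||^2 = v·v = 18.
Deficit = 18 − 81/5 = 9/5 ≥ 0, confirming Bessel's inequality. (The deficit equals ||v − Σ <v,e_j> e_j||^2, the squared distance from v to span{e_j}.)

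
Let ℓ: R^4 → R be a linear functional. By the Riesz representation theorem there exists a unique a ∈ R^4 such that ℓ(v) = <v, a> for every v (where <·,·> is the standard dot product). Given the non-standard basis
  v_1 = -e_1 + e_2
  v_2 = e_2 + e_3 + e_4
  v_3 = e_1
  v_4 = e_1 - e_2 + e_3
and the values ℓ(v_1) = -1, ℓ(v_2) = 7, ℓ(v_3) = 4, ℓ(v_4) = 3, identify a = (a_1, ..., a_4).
a = (4, 3, 2, 2)

Write a = (a_1, ..., a_4) in the standard basis. For each basis vector v_i, ℓ(v_i) = <v_i, a> is a linear equation in the a_j's. Collect the n equations into a matrix system V a = ℓ, where row i of V is v_i (expressed in the standard basis). Since V is invertible (lower-triangular with 1s on the diagonal, up to permutation), solve by back-substitution:
  V =
[[-1, 1, 0, 0],
 [0, 1, 1, 1],
 [1, 0, 0, 0],
 [1, -1, 1, 0]]
  V a = (-1, 7, 4, 3)
Solving gives a = (4, 3, 2, 2).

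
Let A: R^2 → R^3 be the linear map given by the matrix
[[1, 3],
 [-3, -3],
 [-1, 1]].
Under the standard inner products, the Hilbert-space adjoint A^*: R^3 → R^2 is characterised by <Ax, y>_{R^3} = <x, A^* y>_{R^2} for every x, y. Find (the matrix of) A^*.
A^* = A^T =
[[1, -3, -1],
 [3, -3, 1]]

For real matrices with standard dot products, the defining identity <Ax, y> = <x, A^* y> gives (Ax)^T y = x^T (A^*) y, i.e. x^T A^T y = x^T (A^*) y. Since this holds for all x, y, we must have A^* = A^T. Therefore
A^* =
[[1, -3, -1],
 [3, -3, 1]].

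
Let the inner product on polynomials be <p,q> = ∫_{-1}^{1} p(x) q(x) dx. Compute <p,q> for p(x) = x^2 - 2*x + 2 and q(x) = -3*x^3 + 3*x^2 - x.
<p,q> = 134/15

Expand the product: p(x)·q(x) = -3*x^5 + 9*x^4 - 13*x^3 + 8*x^2 - 2*x.
∫_{-1}^{1} of each monomial x^k gives [2/(k+1) if k even, 0 if k odd]. Integrating term-by-term (or equivalently evaluating the antiderivative F(x) = -x^6/2 + 9*x^5/5 - 13*x^4/4 + 8*x^3/3 - x^2 at the endpoints):
  F(1) − F(−1) = -17/60 − (-553/60) = 134/15.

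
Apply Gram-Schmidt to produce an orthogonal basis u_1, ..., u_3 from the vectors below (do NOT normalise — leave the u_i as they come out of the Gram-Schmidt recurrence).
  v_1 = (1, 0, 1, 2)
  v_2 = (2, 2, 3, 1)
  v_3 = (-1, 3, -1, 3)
Orthogonal basis:
  u_1 = (1, 0, 1, 2)
  u_2 = (5/6, 2, 11/6, -4/3)
  u_3 = (-95/59, 185/59, -91/59, 93/59)

Apply the Gram-Schmidt recurrence
  u_1 = v_1
  u_i = v_i − Σ_{j<i} ((v_i · u_j) / (u_j · u_j)) · u_j.

Step by step this gives:
  u_1 = (1, 0, 1, 2)
  u_2 = (5/6, 2, 11/6, -4/3)
  u_3 = (-95/59, 185/59, -91/59, 93/59)

Orthogonality check:
  u_2 · u_1 = 0 (should be 0)
  u_3 · u_1 = 0 (should be 0)
  u_3 · u_2 = 0 (should be 0)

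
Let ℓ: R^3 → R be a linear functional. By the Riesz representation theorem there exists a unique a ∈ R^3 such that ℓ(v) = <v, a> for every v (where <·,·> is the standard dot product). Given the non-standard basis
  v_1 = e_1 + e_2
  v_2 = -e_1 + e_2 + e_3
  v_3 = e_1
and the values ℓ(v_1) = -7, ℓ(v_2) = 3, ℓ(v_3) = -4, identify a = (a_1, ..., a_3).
a = (-4, -3, 2)

Write a = (a_1, ..., a_3) in the standard basis. For each basis vector v_i, ℓ(v_i) = <v_i, a> is a linear equation in the a_j's. Collect the n equations into a matrix system V a = ℓ, where row i of V is v_i (expressed in the standard basis). Since V is invertible (lower-triangular with 1s on the diagonal, up to permutation), solve by back-substitution:
  V =
[[1, 1, 0],
 [-1, 1, 1],
 [1, 0, 0]]
  V a = (-7, 3, -4)
Solving gives a = (-4, -3, 2).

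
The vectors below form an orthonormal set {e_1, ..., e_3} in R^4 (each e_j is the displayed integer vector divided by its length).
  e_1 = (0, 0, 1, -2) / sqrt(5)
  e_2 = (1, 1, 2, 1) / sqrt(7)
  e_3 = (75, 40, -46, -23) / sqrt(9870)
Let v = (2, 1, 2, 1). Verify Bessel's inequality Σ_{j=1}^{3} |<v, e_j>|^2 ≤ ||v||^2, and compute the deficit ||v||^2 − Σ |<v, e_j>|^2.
Σ |<v, e_j>|^2 = 913/94; ||v||^2 = 10; deficit = 27/94

Write each e_j = u_j / sqrt(<u_j, u_j>) where u_j is the displayed integer vector. Then <v, e_j> = <v, u_j> / sqrt(<u_j, u_j>), so |<v, e_j>|^2 = <v, u_j>^2 / <u_j, u_j>.
Coefficients: <v, e_1> = 0/sqrt(5), <v, e_2> = 8/sqrt(7), <v, e_3> = 75/sqrt(9870).
Square and sum: Σ |<v, e_j>|^2 = 913/94.
Compute ||v||^2 = v·v = 10.
Deficit = 10 − 913/94 = 27/94 ≥ 0, confirming Bessel's inequality. (The deficit equals ||v − Σ <v,e_j> e_j||^2, the squared distance from v to span{e_j}.)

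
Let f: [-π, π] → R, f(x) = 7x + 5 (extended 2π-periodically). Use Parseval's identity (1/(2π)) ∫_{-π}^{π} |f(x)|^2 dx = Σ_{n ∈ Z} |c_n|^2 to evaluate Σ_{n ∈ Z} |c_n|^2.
Σ |c_n|^2 = 49π^2/3 + 25

Expand and integrate term by term over [-π, π]:
  ∫ (7x)^2 dx = 49·(2π^3/3); ∫ 2·7·(5)·x dx = 0 (odd integrand); ∫ 5^2 dx = 25·2π.
So (1/(2π)) ∫_{-π}^{π} (7x + 5)^2 dx = 49π^2/3 + 25 = 49π^2/3 + 25.
Parseval ⇒ Σ |c_n|^2 = 49π^2/3 + 25.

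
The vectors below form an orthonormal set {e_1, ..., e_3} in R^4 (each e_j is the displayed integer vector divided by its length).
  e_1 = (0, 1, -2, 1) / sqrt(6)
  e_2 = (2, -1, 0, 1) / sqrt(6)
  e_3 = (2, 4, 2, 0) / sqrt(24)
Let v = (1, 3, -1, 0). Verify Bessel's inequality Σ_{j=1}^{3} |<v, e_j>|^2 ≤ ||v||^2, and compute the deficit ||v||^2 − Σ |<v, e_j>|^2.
Σ |<v, e_j>|^2 = 31/3; ||v||^2 = 11; deficit = 2/3

Write each e_j = u_j / sqrt(<u_j, u_j>) where u_j is the displayed integer vector. Then <v, e_j> = <v, u_j> / sqrt(<u_j, u_j>), so |<v, e_j>|^2 = <v, u_j>^2 / <u_j, u_j>.
Coefficients: <v, e_1> = 5/sqrt(6), <v, e_2> = -1/sqrt(6), <v, e_3> = 12/sqrt(24).
Square and sum: Σ |<v, e_j>|^2 = 31/3.
Compute ||v||^2 = v·v = 11.
Deficit = 11 − 31/3 = 2/3 ≥ 0, confirming Bessel's inequality. (The deficit equals ||v − Σ <v,e_j> e_j||^2, the squared distance from v to span{e_j}.)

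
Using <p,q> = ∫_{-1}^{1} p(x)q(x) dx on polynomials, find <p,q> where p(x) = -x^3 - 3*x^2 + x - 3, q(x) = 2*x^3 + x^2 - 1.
<p,q> = 176/35

Expand the product: p(x)·q(x) = -2*x^6 - 7*x^5 - x^4 - 4*x^3 - x + 3.
∫_{-1}^{1} of each monomial x^k gives [2/(k+1) if k even, 0 if k odd]. Integrating term-by-term (or equivalently evaluating the antiderivative F(x) = -2*x^7/7 - 7*x^6/6 - x^5/5 - x^4 - x^2/2 + 3*x at the endpoints):
  F(1) − F(−1) = -16/105 − (-544/105) = 176/35.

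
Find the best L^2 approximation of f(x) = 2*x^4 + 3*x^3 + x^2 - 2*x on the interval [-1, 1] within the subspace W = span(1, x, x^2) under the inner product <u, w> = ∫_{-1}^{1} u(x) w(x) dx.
g(x) = 19*x^2/7 - x/5 - 6/35

The best approximation g ∈ W is the orthogonal projection of f onto W. Writing g = a_0 + a_1 x + a_2 x^2, the coefficients solve the normal equations G · a = b where
  G_{ij} = <φ_i, φ_j> and b_i = <f, φ_i>, with φ_0 = 1, φ_1 = x, φ_2 = x^2.
G =
  [2, 0, 2/3]
  [0, 2/3, 0]
  [2/3, 0, 2/5],
b = (22/15, -2/15, 34/35).
Solving gives a_0 = -6/35, a_1 = -1/5, a_2 = 19/7, so
  g(x) = 19*x^2/7 - x/5 - 6/35.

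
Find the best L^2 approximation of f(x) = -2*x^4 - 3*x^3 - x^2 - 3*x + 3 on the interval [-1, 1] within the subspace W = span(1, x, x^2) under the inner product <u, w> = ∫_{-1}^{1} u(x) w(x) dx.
g(x) = -19*x^2/7 - 24*x/5 + 111/35

The best approximation g ∈ W is the orthogonal projection of f onto W. Writing g = a_0 + a_1 x + a_2 x^2, the coefficients solve the normal equations G · a = b where
  G_{ij} = <φ_i, φ_j> and b_i = <f, φ_i>, with φ_0 = 1, φ_1 = x, φ_2 = x^2.
G =
  [2, 0, 2/3]
  [0, 2/3, 0]
  [2/3, 0, 2/5],
b = (68/15, -16/5, 36/35).
Solving gives a_0 = 111/35, a_1 = -24/5, a_2 = -19/7, so
  g(x) = -19*x^2/7 - 24*x/5 + 111/35.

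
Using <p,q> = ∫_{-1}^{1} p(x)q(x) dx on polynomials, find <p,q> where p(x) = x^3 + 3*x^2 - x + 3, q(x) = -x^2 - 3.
<p,q> = -136/5

Expand the product: p(x)·q(x) = -x^5 - 3*x^4 - 2*x^3 - 12*x^2 + 3*x - 9.
∫_{-1}^{1} of each monomial x^k gives [2/(k+1) if k even, 0 if k odd]. Integrating term-by-term (or equivalently evaluating the antiderivative F(x) = -x^6/6 - 3*x^5/5 - x^4/2 - 4*x^3 + 3*x^2/2 - 9*x at the endpoints):
  F(1) − F(−1) = -383/30 − (433/30) = -136/5.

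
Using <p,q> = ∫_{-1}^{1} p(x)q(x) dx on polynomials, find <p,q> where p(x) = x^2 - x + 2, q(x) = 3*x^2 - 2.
<p,q> = -62/15

Expand the product: p(x)·q(x) = 3*x^4 - 3*x^3 + 4*x^2 + 2*x - 4.
∫_{-1}^{1} of each monomial x^k gives [2/(k+1) if k even, 0 if k odd]. Integrating term-by-term (or equivalently evaluating the antiderivative F(x) = 3*x^5/5 - 3*x^4/4 + 4*x^3/3 + x^2 - 4*x at the endpoints):
  F(1) − F(−1) = -109/60 − (139/60) = -62/15.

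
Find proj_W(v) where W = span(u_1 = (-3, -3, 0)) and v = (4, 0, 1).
proj_W(v) = (2, 2, 0)

Set up U = [u_1 | ... | u_1] ∈ R^(3×1). The projector onto W = col(U) is P = U (U^T U)^(-1) U^T.
Compute U^T U =
  [18],
and U^T v = (-12).
Solve U^T U · c = U^T v for the coefficients: c = (-2/3). The projection is proj_W(v) = U c.
Check: (v - proj_W(v)) · u_1 = 0  (should be 0).
Result: proj_W(v) = (2, 2, 0).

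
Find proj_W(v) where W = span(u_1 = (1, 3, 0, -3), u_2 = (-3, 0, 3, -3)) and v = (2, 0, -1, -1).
proj_W(v) = (67/53, 57/53, -48/53, -9/53)

Set up U = [u_1 | ... | u_2] ∈ R^(4×2). The projector onto W = col(U) is P = U (U^T U)^(-1) U^T.
Compute U^T U =
  [19, 6]
  [6, 27],
and U^T v = (5, -6).
Solve U^T U · c = U^T v for the coefficients: c = (19/53, -16/53). The projection is proj_W(v) = U c.
Check: (v - proj_W(v)) · u_1 = 0  (should be 0).
Check: (v - proj_W(v)) · u_2 = 0  (should be 0).
Result: proj_W(v) = (67/53, 57/53, -48/53, -9/53).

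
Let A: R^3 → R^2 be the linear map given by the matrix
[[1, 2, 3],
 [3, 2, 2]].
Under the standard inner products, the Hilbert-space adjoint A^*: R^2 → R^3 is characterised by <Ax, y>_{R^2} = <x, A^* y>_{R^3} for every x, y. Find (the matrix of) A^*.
A^* = A^T =
[[1, 3],
 [2, 2],
 [3, 2]]

For real matrices with standard dot products, the defining identity <Ax, y> = <x, A^* y> gives (Ax)^T y = x^T (A^*) y, i.e. x^T A^T y = x^T (A^*) y. Since this holds for all x, y, we must have A^* = A^T. Therefore
A^* =
[[1, 3],
 [2, 2],
 [3, 2]].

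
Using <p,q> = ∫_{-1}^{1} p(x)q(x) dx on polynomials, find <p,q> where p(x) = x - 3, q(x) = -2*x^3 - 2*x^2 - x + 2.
<p,q> = -142/15

Expand the product: p(x)·q(x) = -2*x^4 + 4*x^3 + 5*x^2 + 5*x - 6.
∫_{-1}^{1} of each monomial x^k gives [2/(k+1) if k even, 0 if k odd]. Integrating term-by-term (or equivalently evaluating the antiderivative F(x) = -2*x^5/5 + x^4 + 5*x^3/3 + 5*x^2/2 - 6*x at the endpoints):
  F(1) − F(−1) = -37/30 − (247/30) = -142/15.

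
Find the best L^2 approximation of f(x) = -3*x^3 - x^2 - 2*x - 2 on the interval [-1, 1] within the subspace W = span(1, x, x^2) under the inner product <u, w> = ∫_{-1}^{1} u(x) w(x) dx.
g(x) = -x^2 - 19*x/5 - 2

The best approximation g ∈ W is the orthogonal projection of f onto W. Writing g = a_0 + a_1 x + a_2 x^2, the coefficients solve the normal equations G · a = b where
  G_{ij} = <φ_i, φ_j> and b_i = <f, φ_i>, with φ_0 = 1, φ_1 = x, φ_2 = x^2.
G =
  [2, 0, 2/3]
  [0, 2/3, 0]
  [2/3, 0, 2/5],
b = (-14/3, -38/15, -26/15).
Solving gives a_0 = -2, a_1 = -19/5, a_2 = -1, so
  g(x) = -x^2 - 19*x/5 - 2.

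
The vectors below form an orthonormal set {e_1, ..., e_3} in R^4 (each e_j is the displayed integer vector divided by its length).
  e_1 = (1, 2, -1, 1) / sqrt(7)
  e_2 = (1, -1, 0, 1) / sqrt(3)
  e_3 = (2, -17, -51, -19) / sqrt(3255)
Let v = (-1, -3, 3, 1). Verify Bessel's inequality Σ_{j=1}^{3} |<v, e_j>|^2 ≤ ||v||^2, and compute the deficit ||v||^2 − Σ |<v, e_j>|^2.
Σ |<v, e_j>|^2 = 2979/155; ||v||^2 = 20; deficit = 121/155

Write each e_j = u_j / sqrt(<u_j, u_j>) where u_j is the displayed integer vector. Then <v, e_j> = <v, u_j> / sqrt(<u_j, u_j>), so |<v, e_j>|^2 = <v, u_j>^2 / <u_j, u_j>.
Coefficients: <v, e_1> = -9/sqrt(7), <v, e_2> = 3/sqrt(3), <v, e_3> = -123/sqrt(3255).
Square and sum: Σ |<v, e_j>|^2 = 2979/155.
Compute ||v||^2 = v·v = 20.
Deficit = 20 − 2979/155 = 121/155 ≥ 0, confirming Bessel's inequality. (The deficit equals ||v − Σ <v,e_j> e_j||^2, the squared distance from v to span{e_j}.)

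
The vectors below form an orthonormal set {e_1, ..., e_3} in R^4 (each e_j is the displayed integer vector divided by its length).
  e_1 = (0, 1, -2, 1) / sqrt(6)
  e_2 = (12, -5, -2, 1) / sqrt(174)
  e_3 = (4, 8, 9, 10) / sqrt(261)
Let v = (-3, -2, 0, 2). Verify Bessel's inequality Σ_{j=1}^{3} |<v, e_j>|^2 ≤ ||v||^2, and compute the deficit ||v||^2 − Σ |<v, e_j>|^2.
Σ |<v, e_j>|^2 = 32/9; ||v||^2 = 17; deficit = 121/9

Write each e_j = u_j / sqrt(<u_j, u_j>) where u_j is the displayed integer vector. Then <v, e_j> = <v, u_j> / sqrt(<u_j, u_j>), so |<v, e_j>|^2 = <v, u_j>^2 / <u_j, u_j>.
Coefficients: <v, e_1> = 0/sqrt(6), <v, e_2> = -24/sqrt(174), <v, e_3> = -8/sqrt(261).
Square and sum: Σ |<v, e_j>|^2 = 32/9.
Compute ||v||^2 = v·v = 17.
Deficit = 17 − 32/9 = 121/9 ≥ 0, confirming Bessel's inequality. (The deficit equals ||v − Σ <v,e_j> e_j||^2, the squared distance from v to span{e_j}.)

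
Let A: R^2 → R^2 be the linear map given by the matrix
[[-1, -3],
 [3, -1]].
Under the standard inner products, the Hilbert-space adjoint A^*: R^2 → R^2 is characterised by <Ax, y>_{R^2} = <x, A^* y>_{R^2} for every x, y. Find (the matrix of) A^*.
A^* = A^T =
[[-1, 3],
 [-3, -1]]

For real matrices with standard dot products, the defining identity <Ax, y> = <x, A^* y> gives (Ax)^T y = x^T (A^*) y, i.e. x^T A^T y = x^T (A^*) y. Since this holds for all x, y, we must have A^* = A^T. Therefore
A^* =
[[-1, 3],
 [-3, -1]].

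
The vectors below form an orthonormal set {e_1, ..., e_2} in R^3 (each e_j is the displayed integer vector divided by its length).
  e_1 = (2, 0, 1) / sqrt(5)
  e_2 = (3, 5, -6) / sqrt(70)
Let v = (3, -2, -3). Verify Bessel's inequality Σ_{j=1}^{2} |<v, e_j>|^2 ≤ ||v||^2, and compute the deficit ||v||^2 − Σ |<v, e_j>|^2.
Σ |<v, e_j>|^2 = 83/14; ||v||^2 = 22; deficit = 225/14

Write each e_j = u_j / sqrt(<u_j, u_j>) where u_j is the displayed integer vector. Then <v, e_j> = <v, u_j> / sqrt(<u_j, u_j>), so |<v, e_j>|^2 = <v, u_j>^2 / <u_j, u_j>.
Coefficients: <v, e_1> = 3/sqrt(5), <v, e_2> = 17/sqrt(70).
Square and sum: Σ |<v, e_j>|^2 = 83/14.
Compute ||v||^2 = v·v = 22.
Deficit = 22 − 83/14 = 225/14 ≥ 0, confirming Bessel's inequality. (The deficit equals ||v − Σ <v,e_j> e_j||^2, the squared distance from v to span{e_j}.)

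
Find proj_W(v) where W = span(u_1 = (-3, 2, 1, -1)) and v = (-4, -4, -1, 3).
proj_W(v) = (0, 0, 0, 0)

Set up U = [u_1 | ... | u_1] ∈ R^(4×1). The projector onto W = col(U) is P = U (U^T U)^(-1) U^T.
Compute U^T U =
  [15],
and U^T v = (0).
Solve U^T U · c = U^T v for the coefficients: c = (0). The projection is proj_W(v) = U c.
Check: (v - proj_W(v)) · u_1 = 0  (should be 0).
Result: proj_W(v) = (0, 0, 0, 0).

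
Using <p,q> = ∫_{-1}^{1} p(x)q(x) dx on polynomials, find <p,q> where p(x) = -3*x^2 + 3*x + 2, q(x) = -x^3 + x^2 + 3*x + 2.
<p,q> = 134/15

Expand the product: p(x)·q(x) = 3*x^5 - 6*x^4 - 8*x^3 + 5*x^2 + 12*x + 4.
∫_{-1}^{1} of each monomial x^k gives [2/(k+1) if k even, 0 if k odd]. Integrating term-by-term (or equivalently evaluating the antiderivative F(x) = x^6/2 - 6*x^5/5 - 2*x^4 + 5*x^3/3 + 6*x^2 + 4*x at the endpoints):
  F(1) − F(−1) = 269/30 − (1/30) = 134/15.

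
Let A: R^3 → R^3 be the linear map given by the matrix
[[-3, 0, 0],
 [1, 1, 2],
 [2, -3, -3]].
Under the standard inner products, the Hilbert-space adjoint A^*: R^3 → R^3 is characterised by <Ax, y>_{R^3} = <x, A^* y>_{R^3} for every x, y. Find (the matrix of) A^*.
A^* = A^T =
[[-3, 1, 2],
 [0, 1, -3],
 [0, 2, -3]]

For real matrices with standard dot products, the defining identity <Ax, y> = <x, A^* y> gives (Ax)^T y = x^T (A^*) y, i.e. x^T A^T y = x^T (A^*) y. Since this holds for all x, y, we must have A^* = A^T. Therefore
A^* =
[[-3, 1, 2],
 [0, 1, -3],
 [0, 2, -3]].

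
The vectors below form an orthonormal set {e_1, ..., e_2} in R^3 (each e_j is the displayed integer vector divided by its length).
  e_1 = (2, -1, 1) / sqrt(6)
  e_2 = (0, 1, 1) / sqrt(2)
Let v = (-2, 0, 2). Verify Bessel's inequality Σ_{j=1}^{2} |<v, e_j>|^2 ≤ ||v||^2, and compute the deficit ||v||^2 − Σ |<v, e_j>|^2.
Σ |<v, e_j>|^2 = 8/3; ||v||^2 = 8; deficit = 16/3

Write each e_j = u_j / sqrt(<u_j, u_j>) where u_j is the displayed integer vector. Then <v, e_j> = <v, u_j> / sqrt(<u_j, u_j>), so |<v, e_j>|^2 = <v, u_j>^2 / <u_j, u_j>.
Coefficients: <v, e_1> = -2/sqrt(6), <v, e_2> = 2/sqrt(2).
Square and sum: Σ |<v, e_j>|^2 = 8/3.
Compute ||v||^2 = v·v = 8.
Deficit = 8 − 8/3 = 16/3 ≥ 0, confirming Bessel's inequality. (The deficit equals ||v − Σ <v,e_j> e_j||^2, the squared distance from v to span{e_j}.)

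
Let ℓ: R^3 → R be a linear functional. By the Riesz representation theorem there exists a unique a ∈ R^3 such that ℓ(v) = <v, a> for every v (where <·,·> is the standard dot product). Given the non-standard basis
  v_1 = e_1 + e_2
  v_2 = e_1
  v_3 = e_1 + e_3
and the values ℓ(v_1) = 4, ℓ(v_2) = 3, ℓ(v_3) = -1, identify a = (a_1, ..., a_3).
a = (3, 1, -4)

Write a = (a_1, ..., a_3) in the standard basis. For each basis vector v_i, ℓ(v_i) = <v_i, a> is a linear equation in the a_j's. Collect the n equations into a matrix system V a = ℓ, where row i of V is v_i (expressed in the standard basis). Since V is invertible (lower-triangular with 1s on the diagonal, up to permutation), solve by back-substitution:
  V =
[[1, 1, 0],
 [1, 0, 0],
 [1, 0, 1]]
  V a = (4, 3, -1)
Solving gives a = (3, 1, -4).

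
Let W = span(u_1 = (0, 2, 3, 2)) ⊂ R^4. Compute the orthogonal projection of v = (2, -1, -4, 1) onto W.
proj_W(v) = (0, -24/17, -36/17, -24/17)

Set up U = [u_1 | ... | u_1] ∈ R^(4×1). The projector onto W = col(U) is P = U (U^T U)^(-1) U^T.
Compute U^T U =
  [17],
and U^T v = (-12).
Solve U^T U · c = U^T v for the coefficients: c = (-12/17). The projection is proj_W(v) = U c.
Check: (v - proj_W(v)) · u_1 = 0  (should be 0).
Result: proj_W(v) = (0, -24/17, -36/17, -24/17).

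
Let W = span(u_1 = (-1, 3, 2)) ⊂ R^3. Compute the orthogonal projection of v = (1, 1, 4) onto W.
proj_W(v) = (-5/7, 15/7, 10/7)

Set up U = [u_1 | ... | u_1] ∈ R^(3×1). The projector onto W = col(U) is P = U (U^T U)^(-1) U^T.
Compute U^T U =
  [14],
and U^T v = (10).
Solve U^T U · c = U^T v for the coefficients: c = (5/7). The projection is proj_W(v) = U c.
Check: (v - proj_W(v)) · u_1 = 0  (should be 0).
Result: proj_W(v) = (-5/7, 15/7, 10/7).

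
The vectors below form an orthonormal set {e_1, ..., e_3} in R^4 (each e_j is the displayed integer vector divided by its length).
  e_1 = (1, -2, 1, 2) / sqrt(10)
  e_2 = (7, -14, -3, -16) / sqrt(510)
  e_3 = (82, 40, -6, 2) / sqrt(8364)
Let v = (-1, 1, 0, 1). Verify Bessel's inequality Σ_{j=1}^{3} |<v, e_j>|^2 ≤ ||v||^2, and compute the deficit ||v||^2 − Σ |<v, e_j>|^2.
Σ |<v, e_j>|^2 = 122/41; ||v||^2 = 3; deficit = 1/41

Write each e_j = u_j / sqrt(<u_j, u_j>) where u_j is the displayed integer vector. Then <v, e_j> = <v, u_j> / sqrt(<u_j, u_j>), so |<v, e_j>|^2 = <v, u_j>^2 / <u_j, u_j>.
Coefficients: <v, e_1> = -1/sqrt(10), <v, e_2> = -37/sqrt(510), <v, e_3> = -40/sqrt(8364).
Square and sum: Σ |<v, e_j>|^2 = 122/41.
Compute ||v||^2 = v·v = 3.
Deficit = 3 − 122/41 = 1/41 ≥ 0, confirming Bessel's inequality. (The deficit equals ||v − Σ <v,e_j> e_j||^2, the squared distance from v to span{e_j}.)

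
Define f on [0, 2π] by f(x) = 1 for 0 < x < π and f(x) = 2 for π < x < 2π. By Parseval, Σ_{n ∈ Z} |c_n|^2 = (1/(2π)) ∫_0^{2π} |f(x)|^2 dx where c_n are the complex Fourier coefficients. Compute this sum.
Σ |c_n|^2 = 5/2

Parseval equates the L^2 energy of f (normalised by 1/(2π)) with the ℓ^2 sum of its Fourier coefficients: (1/(2π)) ∫_0^{2π} |f|^2 = Σ |c_n|^2.
Compute the left side: (1/(2π)) [∫_0^π 1^2 dx + ∫_π^{2π} 2^2 dx] = (1/(2π)) · (1π + 4π) = (1 + 4)/2 = 5/2.
So Σ_{n ∈ Z} |c_n|^2 = 5/2.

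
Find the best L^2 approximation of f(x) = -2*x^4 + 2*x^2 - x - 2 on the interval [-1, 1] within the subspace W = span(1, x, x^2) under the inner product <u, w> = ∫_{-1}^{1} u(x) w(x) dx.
g(x) = 2*x^2/7 - x - 64/35

The best approximation g ∈ W is the orthogonal projection of f onto W. Writing g = a_0 + a_1 x + a_2 x^2, the coefficients solve the normal equations G · a = b where
  G_{ij} = <φ_i, φ_j> and b_i = <f, φ_i>, with φ_0 = 1, φ_1 = x, φ_2 = x^2.
G =
  [2, 0, 2/3]
  [0, 2/3, 0]
  [2/3, 0, 2/5],
b = (-52/15, -2/3, -116/105).
Solving gives a_0 = -64/35, a_1 = -1, a_2 = 2/7, so
  g(x) = 2*x^2/7 - x - 64/35.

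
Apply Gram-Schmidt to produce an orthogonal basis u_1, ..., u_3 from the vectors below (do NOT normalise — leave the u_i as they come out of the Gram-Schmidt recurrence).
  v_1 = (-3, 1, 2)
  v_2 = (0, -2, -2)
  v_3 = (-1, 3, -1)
Orthogonal basis:
  u_1 = (-3, 1, 2)
  u_2 = (-9/7, -11/7, -8/7)
  u_3 = (-13/19, 39/19, -39/19)

Apply the Gram-Schmidt recurrence
  u_1 = v_1
  u_i = v_i − Σ_{j<i} ((v_i · u_j) / (u_j · u_j)) · u_j.

Step by step this gives:
  u_1 = (-3, 1, 2)
  u_2 = (-9/7, -11/7, -8/7)
  u_3 = (-13/19, 39/19, -39/19)

Orthogonality check:
  u_2 · u_1 = 0 (should be 0)
  u_3 · u_1 = 0 (should be 0)
  u_3 · u_2 = 0 (should be 0)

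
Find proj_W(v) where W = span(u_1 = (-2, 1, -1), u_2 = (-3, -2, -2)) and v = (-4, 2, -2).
proj_W(v) = (-4, 2, -2)

Set up U = [u_1 | ... | u_2] ∈ R^(3×2). The projector onto W = col(U) is P = U (U^T U)^(-1) U^T.
Compute U^T U =
  [6, 6]
  [6, 17],
and U^T v = (12, 12).
Solve U^T U · c = U^T v for the coefficients: c = (2, 0). The projection is proj_W(v) = U c.
Check: (v - proj_W(v)) · u_1 = 0  (should be 0).
Check: (v - proj_W(v)) · u_2 = 0  (should be 0).
Result: proj_W(v) = (-4, 2, -2).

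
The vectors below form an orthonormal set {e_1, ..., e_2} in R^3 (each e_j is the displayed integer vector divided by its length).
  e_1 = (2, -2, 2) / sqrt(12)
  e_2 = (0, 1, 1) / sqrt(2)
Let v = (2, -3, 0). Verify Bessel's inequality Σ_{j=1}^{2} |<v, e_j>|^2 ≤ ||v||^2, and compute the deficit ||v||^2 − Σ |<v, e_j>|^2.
Σ |<v, e_j>|^2 = 77/6; ||v||^2 = 13; deficit = 1/6

Write each e_j = u_j / sqrt(<u_j, u_j>) where u_j is the displayed integer vector. Then <v, e_j> = <v, u_j> / sqrt(<u_j, u_j>), so |<v, e_j>|^2 = <v, u_j>^2 / <u_j, u_j>.
Coefficients: <v, e_1> = 10/sqrt(12), <v, e_2> = -3/sqrt(2).
Square and sum: Σ |<v, e_j>|^2 = 77/6.
Compute ||v||^2 = v·v = 13.
Deficit = 13 − 77/6 = 1/6 ≥ 0, confirming Bessel's inequality. (The deficit equals ||v − Σ <v,e_j> e_j||^2, the squared distance from v to span{e_j}.)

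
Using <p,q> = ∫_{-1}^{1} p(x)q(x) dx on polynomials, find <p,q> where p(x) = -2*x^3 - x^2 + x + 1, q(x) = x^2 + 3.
<p,q> = 64/15

Expand the product: p(x)·q(x) = -2*x^5 - x^4 - 5*x^3 - 2*x^2 + 3*x + 3.
∫_{-1}^{1} of each monomial x^k gives [2/(k+1) if k even, 0 if k odd]. Integrating term-by-term (or equivalently evaluating the antiderivative F(x) = -x^6/3 - x^5/5 - 5*x^4/4 - 2*x^3/3 + 3*x^2/2 + 3*x at the endpoints):
  F(1) − F(−1) = 41/20 − (-133/60) = 64/15.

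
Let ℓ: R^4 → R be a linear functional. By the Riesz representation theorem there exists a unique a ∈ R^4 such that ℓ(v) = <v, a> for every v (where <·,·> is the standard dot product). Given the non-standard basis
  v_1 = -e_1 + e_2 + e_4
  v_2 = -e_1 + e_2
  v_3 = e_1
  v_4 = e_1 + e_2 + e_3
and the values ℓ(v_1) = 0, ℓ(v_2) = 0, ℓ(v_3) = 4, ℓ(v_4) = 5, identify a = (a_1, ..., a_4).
a = (4, 4, -3, 0)

Write a = (a_1, ..., a_4) in the standard basis. For each basis vector v_i, ℓ(v_i) = <v_i, a> is a linear equation in the a_j's. Collect the n equations into a matrix system V a = ℓ, where row i of V is v_i (expressed in the standard basis). Since V is invertible (lower-triangular with 1s on the diagonal, up to permutation), solve by back-substitution:
  V =
[[-1, 1, 0, 1],
 [-1, 1, 0, 0],
 [1, 0, 0, 0],
 [1, 1, 1, 0]]
  V a = (0, 0, 4, 5)
Solving gives a = (4, 4, -3, 0).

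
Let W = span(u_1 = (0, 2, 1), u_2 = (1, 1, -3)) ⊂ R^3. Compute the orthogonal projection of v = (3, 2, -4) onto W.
proj_W(v) = (85/54, 119/54, -119/27)

Set up U = [u_1 | ... | u_2] ∈ R^(3×2). The projector onto W = col(U) is P = U (U^T U)^(-1) U^T.
Compute U^T U =
  [5, -1]
  [-1, 11],
and U^T v = (0, 17).
Solve U^T U · c = U^T v for the coefficients: c = (17/54, 85/54). The projection is proj_W(v) = U c.
Check: (v - proj_W(v)) · u_1 = 0  (should be 0).
Check: (v - proj_W(v)) · u_2 = 0  (should be 0).
Result: proj_W(v) = (85/54, 119/54, -119/27).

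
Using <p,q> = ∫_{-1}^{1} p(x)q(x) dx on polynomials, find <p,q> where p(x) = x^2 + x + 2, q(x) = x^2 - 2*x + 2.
<p,q> = 146/15

Expand the product: p(x)·q(x) = x^4 - x^3 + 2*x^2 - 2*x + 4.
∫_{-1}^{1} of each monomial x^k gives [2/(k+1) if k even, 0 if k odd]. Integrating term-by-term (or equivalently evaluating the antiderivative F(x) = x^5/5 - x^4/4 + 2*x^3/3 - x^2 + 4*x at the endpoints):
  F(1) − F(−1) = 217/60 − (-367/60) = 146/15.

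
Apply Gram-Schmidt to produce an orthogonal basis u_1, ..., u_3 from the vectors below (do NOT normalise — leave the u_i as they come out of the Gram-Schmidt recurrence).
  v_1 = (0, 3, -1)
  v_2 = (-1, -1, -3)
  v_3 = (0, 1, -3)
Orthogonal basis:
  u_1 = (0, 3, -1)
  u_2 = (-1, -1, -3)
  u_3 = (8/11, -4/55, -12/55)

Apply the Gram-Schmidt recurrence
  u_1 = v_1
  u_i = v_i − Σ_{j<i} ((v_i · u_j) / (u_j · u_j)) · u_j.

Step by step this gives:
  u_1 = (0, 3, -1)
  u_2 = (-1, -1, -3)
  u_3 = (8/11, -4/55, -12/55)

Orthogonality check:
  u_2 · u_1 = 0 (should be 0)
  u_3 · u_1 = 0 (should be 0)
  u_3 · u_2 = 0 (should be 0)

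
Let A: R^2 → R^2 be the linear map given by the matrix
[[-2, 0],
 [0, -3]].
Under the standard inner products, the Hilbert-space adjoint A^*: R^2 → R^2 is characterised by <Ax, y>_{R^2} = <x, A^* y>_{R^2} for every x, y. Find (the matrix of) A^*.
A^* = A^T =
[[-2, 0],
 [0, -3]]

For real matrices with standard dot products, the defining identity <Ax, y> = <x, A^* y> gives (Ax)^T y = x^T (A^*) y, i.e. x^T A^T y = x^T (A^*) y. Since this holds for all x, y, we must have A^* = A^T. Therefore
A^* =
[[-2, 0],
 [0, -3]].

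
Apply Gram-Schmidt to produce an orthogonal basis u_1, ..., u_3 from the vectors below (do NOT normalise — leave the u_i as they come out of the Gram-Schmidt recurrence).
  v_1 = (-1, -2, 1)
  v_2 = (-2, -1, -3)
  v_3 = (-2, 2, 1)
Orthogonal basis:
  u_1 = (-1, -2, 1)
  u_2 = (-11/6, -2/3, -19/6)
  u_3 = (-189/83, 135/83, 81/83)

Apply the Gram-Schmidt recurrence
  u_1 = v_1
  u_i = v_i − Σ_{j<i} ((v_i · u_j) / (u_j · u_j)) · u_j.

Step by step this gives:
  u_1 = (-1, -2, 1)
  u_2 = (-11/6, -2/3, -19/6)
  u_3 = (-189/83, 135/83, 81/83)

Orthogonality check:
  u_2 · u_1 = 0 (should be 0)
  u_3 · u_1 = 0 (should be 0)
  u_3 · u_2 = 0 (should be 0)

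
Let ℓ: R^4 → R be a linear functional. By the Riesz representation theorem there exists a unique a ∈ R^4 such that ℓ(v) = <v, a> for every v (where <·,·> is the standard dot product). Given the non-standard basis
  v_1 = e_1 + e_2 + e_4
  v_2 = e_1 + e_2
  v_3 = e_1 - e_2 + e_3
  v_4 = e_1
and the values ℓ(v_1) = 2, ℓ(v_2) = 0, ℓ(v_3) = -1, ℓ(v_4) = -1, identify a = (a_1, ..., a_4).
a = (-1, 1, 1, 2)

Write a = (a_1, ..., a_4) in the standard basis. For each basis vector v_i, ℓ(v_i) = <v_i, a> is a linear equation in the a_j's. Collect the n equations into a matrix system V a = ℓ, where row i of V is v_i (expressed in the standard basis). Since V is invertible (lower-triangular with 1s on the diagonal, up to permutation), solve by back-substitution:
  V =
[[1, 1, 0, 1],
 [1, 1, 0, 0],
 [1, -1, 1, 0],
 [1, 0, 0, 0]]
  V a = (2, 0, -1, -1)
Solving gives a = (-1, 1, 1, 2).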